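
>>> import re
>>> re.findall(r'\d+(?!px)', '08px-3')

['0', '3']

The negative lookaround is zero-width — it rules out positions where the adjacent text would match, without consuming anything.
No capturing groups, so `findall` returns the 2 full match strings.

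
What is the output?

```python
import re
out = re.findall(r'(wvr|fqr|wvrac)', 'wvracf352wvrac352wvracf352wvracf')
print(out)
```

Branches in `(...|...)` are attempted left-to-right; the first branch that allows the whole pattern to succeed is taken.
With a single group, `findall` returns only what that group captured — 4 items.

['wvr', 'wvr', 'wvr', 'wvr']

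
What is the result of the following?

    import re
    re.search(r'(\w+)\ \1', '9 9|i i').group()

'9 9'

`\1` is not a pattern — it's the concrete string captured by group 1, re-applied verbatim.
`search` walks the string left to right and returns the first match it finds.
The match spans [0:3] → '9 9'.
Captured: group 1 = '9'.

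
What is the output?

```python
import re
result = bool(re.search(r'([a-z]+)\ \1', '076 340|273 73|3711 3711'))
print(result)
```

False

The backreference `\1` re-matches whatever the first group consumed, character for character.
Here the pattern never matches, so the call returns None, and `bool(None)` is False.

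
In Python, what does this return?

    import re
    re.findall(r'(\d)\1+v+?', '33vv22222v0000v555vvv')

['3', '2', '0', '5']

`\1` is not a pattern — it's the concrete string captured by group 1, re-applied verbatim.
Matches: at [0:3] match '33v', group 1 = '3'; at [4:10] match '22222v', group 1 = '2'; at [10:15] match '0000v', group 1 = '0'; at [15:19] match '555v', group 1 = '5'.
With a single group, `findall` returns only what that group captured — 4 items.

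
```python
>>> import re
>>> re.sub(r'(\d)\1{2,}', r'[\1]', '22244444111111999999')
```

The backreference `\1` re-matches whatever the first group consumed, character for character.
The replacement refers to a captured group, so each match is rewritten using its own captured text.

'[2][4][1][9]'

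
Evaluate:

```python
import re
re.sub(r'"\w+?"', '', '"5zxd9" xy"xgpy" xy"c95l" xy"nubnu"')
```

' xy xy xy'

Every occurrence is swapped for ''.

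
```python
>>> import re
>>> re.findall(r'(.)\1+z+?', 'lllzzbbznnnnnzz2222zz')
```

A backreference is literal: `\1` must see the identical characters the first group matched.
Because there's exactly one group, `findall` drops the full match and keeps group 1 from each hit.

['l', 'b', 'n', '2']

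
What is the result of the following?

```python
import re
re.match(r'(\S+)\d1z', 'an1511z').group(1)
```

Pattern: one or more of a non-whitespace character (captured); then a digit, then the literal '1z'.
`match` is anchored at position 0; if the pattern doesn't fit there, it returns None.
The match spans [0:7] → 'an1511z'.
Captured: group 1 = 'an15'.

'an15'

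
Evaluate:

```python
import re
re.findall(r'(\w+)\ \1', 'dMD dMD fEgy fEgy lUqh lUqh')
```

The backreference `\1` re-matches whatever the first group consumed, character for character.
With a single group, `findall` returns only what that group captured — 3 items.

['dMD', 'fEgy', 'lUqh']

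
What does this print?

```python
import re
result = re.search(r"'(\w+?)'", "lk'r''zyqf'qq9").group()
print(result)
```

'r'

The match spans [2:5] → "'r'".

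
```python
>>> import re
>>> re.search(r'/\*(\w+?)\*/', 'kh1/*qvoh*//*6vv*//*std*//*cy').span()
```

`re.search` scans for the first position where the pattern succeeds.
The match spans [3:11] → '/*qvoh*/'.
Captured: group 1 = 'qvoh'.

(3, 11)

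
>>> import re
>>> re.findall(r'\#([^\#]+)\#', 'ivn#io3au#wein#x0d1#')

['io3au', 'x0d1']

Walking the string: at [3:10] match '#io3au#', group 1 = 'io3au'; at [14:20] match '#x0d1#', group 1 = 'x0d1'.
With a single group, `findall` returns only what that group captured — 2 items.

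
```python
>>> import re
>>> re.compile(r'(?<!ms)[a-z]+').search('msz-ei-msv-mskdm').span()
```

(0, 3)

A negative assertion filters positions out without eating any characters.
`re.search` scans for the first position where the pattern succeeds.
The match spans [0:3] → 'msz'.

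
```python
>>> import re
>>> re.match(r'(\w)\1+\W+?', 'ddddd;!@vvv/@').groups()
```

('d',)

After group 1 captures some text, `\1` only succeeds where that same text appears again.
`re.match` only tries the pattern at the start of the string.
The match spans [0:6] → 'ddddd;'.
Captured: group 1 = 'd'.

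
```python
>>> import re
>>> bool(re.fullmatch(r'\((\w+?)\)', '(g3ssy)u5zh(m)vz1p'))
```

False

`re.fullmatch` is like wrapping the pattern in `^…$` (in single-line mode).
Here there's no way to consume every character, so the call returns None, and `bool(None)` is False.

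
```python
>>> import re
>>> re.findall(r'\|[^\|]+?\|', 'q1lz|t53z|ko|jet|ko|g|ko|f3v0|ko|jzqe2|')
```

['|t53z|', '|jet|', '|g|', '|f3v0|', '|jzqe2|']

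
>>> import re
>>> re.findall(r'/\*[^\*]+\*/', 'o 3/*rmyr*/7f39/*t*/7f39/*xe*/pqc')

['/*rmyr*/', '/*t*/', '/*xe*/']

Walking the string: at [3:11] → '/*rmyr*/'; at [15:20] → '/*t*/'; at [24:30] → '/*xe*/'.
No capturing groups, so `findall` returns the 3 full match strings.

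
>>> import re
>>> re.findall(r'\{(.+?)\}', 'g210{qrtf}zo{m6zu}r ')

['qrtf', 'm6zu']

A non-greedy quantifier consumes as few characters as it can — just enough that the remainder of the pattern still matches from where it stops; whatever follows it matches normally.
Scanning left to right: at [4:10] match '{qrtf}', group 1 = 'qrtf'; at [12:18] match '{m6zu}', group 1 = 'm6zu'.
With a single group, `findall` returns only what that group captured — 2 items.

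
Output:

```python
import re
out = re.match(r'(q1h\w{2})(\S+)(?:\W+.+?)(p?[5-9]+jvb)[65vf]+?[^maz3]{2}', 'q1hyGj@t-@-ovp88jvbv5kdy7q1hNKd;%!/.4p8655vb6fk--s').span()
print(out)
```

(0, 22)

This matches the literal 'q1h', then exactly 2 of a word character (captured); then one or more of a non-whitespace character (captured); then one or more of a non-word character, then one or more of any character (lazy) (non-capturing group); then optionally the literal 'p', then one or more of a character in [5-9], then the literal 'jvb' (captured); then one or more of one of [65vf] (lazy), then exactly 2 of any character except [maz3].
`re.match` won't scan ahead — the pattern has to work from the very first character.
The match spans [0:22] → 'q1hyGj@t-@-ovp88jvbv5k'.
Captured: group 1 = 'q1hyG', group 2 = 'j@t-@', group 3 = 'p88jvb'.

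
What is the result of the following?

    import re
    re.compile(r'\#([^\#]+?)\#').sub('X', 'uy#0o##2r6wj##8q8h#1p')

Every occurrence is swapped for 'X'.

'uyXXX1p'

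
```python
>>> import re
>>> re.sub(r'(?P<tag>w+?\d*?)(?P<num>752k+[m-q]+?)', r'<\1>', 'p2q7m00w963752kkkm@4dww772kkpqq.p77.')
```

This matches one or more of a literal 'w' (lazy), then zero or more of a digit (lazy) (captured as 'tag'); then the literal '752', then one or more of a literal 'k', then one or more of a character in [m-q] (lazy) (captured as 'num').
Matches: at [7:18] → 'w963752kkkm'.
Each match is replaced using the text its own group 1 captured.

'p2q7m00<w963>@4dww772kkpqq.p77.'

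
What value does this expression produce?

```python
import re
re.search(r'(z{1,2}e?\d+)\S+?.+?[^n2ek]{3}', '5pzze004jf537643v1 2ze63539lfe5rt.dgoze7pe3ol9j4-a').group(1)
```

The pattern matches 1 to 2 of the literal 'z', then optionally a literal 'e', then one or more of a digit (captured); then one or more of a non-whitespace character (lazy); then one or more of any character (lazy); then exactly 3 of any character except [n2ek].
A non-greedy quantifier consumes as few characters as it can — just enough that the remainder of the pattern still matches from where it stops; whatever follows it matches normally.
Unlike `match`, `search` isn't anchored — it looks for the pattern anywhere in the string.
The match spans [2:13] → 'zze004jf537'.
Captured: group 1 = 'zze004'.

'zze004'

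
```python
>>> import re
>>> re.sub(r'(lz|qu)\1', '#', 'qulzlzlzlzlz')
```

After group 1 captures some text, `\1` only succeeds where that same text appears again.
Matches: at [2:6] → 'lzlz'; at [6:10] → 'lzlz'.
Every occurrence is swapped for '#'.

'qu##lz'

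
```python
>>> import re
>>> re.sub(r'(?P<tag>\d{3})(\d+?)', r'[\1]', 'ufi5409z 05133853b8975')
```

'ufi[540]z [051][385]b[897]'

A non-greedy quantifier consumes as few characters as it can — just enough that the remainder of the pattern still matches from where it stops; whatever follows it matches normally.
`\1` in the replacement pulls in group 1's text for each match.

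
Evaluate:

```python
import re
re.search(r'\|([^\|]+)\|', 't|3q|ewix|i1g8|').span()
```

(1, 5)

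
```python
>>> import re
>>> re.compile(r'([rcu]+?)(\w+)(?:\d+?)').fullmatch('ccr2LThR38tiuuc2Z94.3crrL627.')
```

None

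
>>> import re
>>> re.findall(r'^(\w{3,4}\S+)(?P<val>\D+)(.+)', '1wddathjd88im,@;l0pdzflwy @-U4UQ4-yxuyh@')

[('1wddathjd88im,@;l0pdzflwy', ' @-U', '4UQ4-yxuyh@')]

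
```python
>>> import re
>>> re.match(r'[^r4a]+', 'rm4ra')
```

Pattern: one or more of any character except [r4a].
`re.match` only tries the pattern at the start of the string.
Here the pattern fails at index 0, so the call returns None.

None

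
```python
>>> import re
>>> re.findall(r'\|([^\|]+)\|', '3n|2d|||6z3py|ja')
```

['2d', '6z3py']

Matches: at [2:6] match '|2d|', group 1 = '2d'; at [7:14] match '|6z3py|', group 1 = '6z3py'.
With a single group, `findall` returns only what that group captured — 2 items.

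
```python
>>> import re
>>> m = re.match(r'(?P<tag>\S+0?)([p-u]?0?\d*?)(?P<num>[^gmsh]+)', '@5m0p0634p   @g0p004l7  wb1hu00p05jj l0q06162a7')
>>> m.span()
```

With `match`, the pattern is implicitly anchored at the beginning.
The match spans [0:14] → '@5m0p0634p   @'.

(0, 14)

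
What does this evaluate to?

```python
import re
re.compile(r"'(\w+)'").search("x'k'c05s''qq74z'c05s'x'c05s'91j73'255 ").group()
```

`re.search` tries every starting position until one works.
The match spans [1:4] → "'k'".
Captured: group 1 = 'k'.

"'k'"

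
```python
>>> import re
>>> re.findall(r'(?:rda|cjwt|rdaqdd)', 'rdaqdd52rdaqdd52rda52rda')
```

['rda', 'rda', 'rda', 'rda']

Alternation tries branches left to right and keeps the first one that lets the overall match succeed at that position.
Since nothing is captured, `findall` lists the 4 matched substrings directly.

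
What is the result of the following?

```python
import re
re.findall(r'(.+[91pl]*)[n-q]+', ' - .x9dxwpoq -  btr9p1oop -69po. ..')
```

[' - .x9dxwpoq -  btr9p1oop -69p']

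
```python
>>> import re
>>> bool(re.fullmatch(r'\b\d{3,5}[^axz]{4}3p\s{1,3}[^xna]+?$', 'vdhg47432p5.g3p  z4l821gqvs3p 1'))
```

False

This matches a word boundary (`\b`, zero-width); then 3 to 5 of a digit, then exactly 4 of any character except [axz]; then the literal '3p', then 1 to 3 of whitespace; then one or more of any character except [xna] (lazy); then anchored at the end.
`re.fullmatch` is like wrapping the pattern in `^…$` (in single-line mode).
Here there's no way to consume every character, so the call returns None, and `bool(None)` is False.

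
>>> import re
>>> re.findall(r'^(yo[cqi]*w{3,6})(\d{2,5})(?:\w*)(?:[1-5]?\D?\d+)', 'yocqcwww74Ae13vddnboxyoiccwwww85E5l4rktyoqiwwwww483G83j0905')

[('yocqcwww', '74')]

Multiple groups make `findall` return tuples — one 2-tuple for the one match.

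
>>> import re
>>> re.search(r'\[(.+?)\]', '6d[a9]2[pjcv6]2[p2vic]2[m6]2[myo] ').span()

Lazy quantifiers expand one character at a time until the remainder of the pattern can match.
Unlike `match`, `search` isn't anchored — it looks for the pattern anywhere in the string.
The match spans [2:6] → '[a9]'.
Captured: group 1 = 'a9'.

(2, 6)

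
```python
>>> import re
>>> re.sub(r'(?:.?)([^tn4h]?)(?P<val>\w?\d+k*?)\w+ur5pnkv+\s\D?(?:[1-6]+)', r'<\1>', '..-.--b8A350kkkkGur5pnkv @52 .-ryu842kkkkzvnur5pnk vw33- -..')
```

'..-.<-> .-ryu842kkkkzvnur5pnk vw33- -..'

The pattern matches optionally any character (non-capturing group); then optionally any character except [tn4h] (captured); then optionally a word character, then one or more of a digit, then zero or more of the literal 'k' (lazy) (captured as 'val'); then one or more of a word character, then the literal 'ur5', then the literal 'pnk'; then one or more of the literal 'v', then whitespace, then optionally a non-digit; then one or more of a character in [1-6] (non-capturing group).
Matches: at [4:28] → '--b8A350kkkkGur5pnkv @52'.
Each match is replaced using the text its own group 1 captured.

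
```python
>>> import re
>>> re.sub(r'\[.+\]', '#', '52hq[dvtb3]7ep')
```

'52hq#7ep'

Matches: at [4:11] → '[dvtb3]'.
`sub` substitutes '#' at each match site.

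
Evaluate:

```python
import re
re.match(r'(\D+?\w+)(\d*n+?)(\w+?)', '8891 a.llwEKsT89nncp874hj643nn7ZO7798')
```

This matches one or more of a non-digit (lazy), then one or more of a word character (captured); then zero or more of a digit, then one or more of the literal 'n' (lazy) (captured); then one or more of a word character (lazy) (captured).
`re.match` won't scan ahead — the pattern has to work from the very first character.
Here position 0 doesn't satisfy it, so the call returns None.

None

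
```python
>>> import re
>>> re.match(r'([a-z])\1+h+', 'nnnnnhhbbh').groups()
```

('n',)

`\1` is not a pattern — it's the concrete string captured by group 1, re-applied verbatim.
`re.match` won't scan ahead — the pattern has to work from the very first character.
The match spans [0:7] → 'nnnnnhh'.
Captured: group 1 = 'n'.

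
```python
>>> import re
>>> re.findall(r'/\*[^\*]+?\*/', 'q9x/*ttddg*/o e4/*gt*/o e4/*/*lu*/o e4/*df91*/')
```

['/*ttddg*/', '/*gt*/', '/*lu*/', '/*df91*/']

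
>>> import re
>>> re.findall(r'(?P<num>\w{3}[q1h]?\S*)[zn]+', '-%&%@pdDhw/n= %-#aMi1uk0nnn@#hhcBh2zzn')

['pdDhw/', 'aMi1uk0nnn@#hhcBh2zz']

The pattern matches exactly 3 of a word character, then optionally one of [q1h], then zero or more of a non-whitespace character (captured as 'num'); then one or more of one of [zn].
Matches: at [5:12] match 'pdDhw/n', group 1 = 'pdDhw/'; at [17:38] match 'aMi1uk0nnn@#hhcBh2zzn', group 1 = 'aMi1uk0nnn@#hhcBh2zz'.
With a single group, `findall` returns only what that group captured — 2 items.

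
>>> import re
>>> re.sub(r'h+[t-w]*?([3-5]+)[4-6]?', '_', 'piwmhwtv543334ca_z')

'piwm_ca_z'

Each match is replaced by '_'.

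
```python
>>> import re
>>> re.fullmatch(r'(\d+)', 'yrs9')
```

None

`re.fullmatch` requires the pattern to consume the entire string.
Here there's no way to consume every character, so the call returns None.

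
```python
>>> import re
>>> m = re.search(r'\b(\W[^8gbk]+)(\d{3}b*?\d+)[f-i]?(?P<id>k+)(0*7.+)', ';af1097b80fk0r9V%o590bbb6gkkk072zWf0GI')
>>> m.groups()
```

This matches a word boundary (`\b`, zero-width); then a non-word character, then one or more of any character except [8gbk] (captured); then exactly 3 of a digit, then zero or more of the literal 'b' (lazy), then one or more of a digit (captured); then optionally a character in [f-i]; then one or more of a literal 'k' (captured as 'id'); then zero or more of a literal '0', then the literal '7', then one or more of any character (captured).
`search` walks the string left to right and returns the first match it finds.
The match spans [16:38] → '%o590bbb6gkkk072zWf0GI'.
Captured: group 1 = '%o', group 2 = '590bbb6', group 3 = 'kkk', group 4 = '072zWf0GI'.

('%o', '590bbb6', 'kkk', '072zWf0GI')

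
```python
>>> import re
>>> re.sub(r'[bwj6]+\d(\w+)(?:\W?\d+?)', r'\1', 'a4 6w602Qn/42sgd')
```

The `?` after the quantifier makes it lazy — it takes as little as possible before letting the rest of the pattern try.
`\1` in the replacement pulls in group 1's text for each match.

'a4 2Qn2sgd'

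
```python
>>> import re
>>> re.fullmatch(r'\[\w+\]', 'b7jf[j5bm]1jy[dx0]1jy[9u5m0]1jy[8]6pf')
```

None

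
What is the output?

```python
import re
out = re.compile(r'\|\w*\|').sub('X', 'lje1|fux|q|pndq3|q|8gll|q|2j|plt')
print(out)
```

lje1XqXqXqXplt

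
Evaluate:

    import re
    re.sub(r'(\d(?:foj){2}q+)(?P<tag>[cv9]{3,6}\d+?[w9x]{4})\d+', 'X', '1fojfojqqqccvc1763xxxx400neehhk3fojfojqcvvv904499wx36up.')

'XneehhkXup.'

This matches a digit, then the literal 'foj' repeated 2 times, then one or more of the literal 'q' (captured); then 3 to 6 of one of [cv9], then one or more of a digit (lazy), then exactly 4 of one of [w9x] (captured as 'tag'); then one or more of a digit.
Matches: at [0:25] → '1fojfojqqqccvc1763xxxx400'; at [31:53] → '3fojfojqcvvv904499wx36'.
Each match is replaced by 'X'.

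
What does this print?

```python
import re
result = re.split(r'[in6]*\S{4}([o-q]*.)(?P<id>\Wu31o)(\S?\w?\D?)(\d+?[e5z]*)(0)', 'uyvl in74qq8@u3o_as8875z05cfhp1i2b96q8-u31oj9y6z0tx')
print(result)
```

['uyvl in74qq8@u3o_as8875z05cfhp1', 'q8', '-u31o', 'j9y', '6z', '0', 'tx']

Pattern: zero or more of one of [in6], then exactly 4 of a non-whitespace character; then zero or more of a character in [o-q], then any character (captured); then a non-word character, then the literal 'u3', then the literal '1o' (captured as 'id'); then optionally a non-whitespace character, then optionally a word character, then optionally a non-digit (captured); then one or more of a digit (lazy), then zero or more of one of [e5z] (captured); then a literal '0' (captured).
Matches to split on: at [31:49] → 'i2b96q8-u31oj9y6z0'.
Because the pattern has a capturing group, `split` also inserts each captured text between the pieces.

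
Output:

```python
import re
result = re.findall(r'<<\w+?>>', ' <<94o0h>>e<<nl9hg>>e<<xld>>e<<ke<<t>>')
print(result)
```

['<<94o0h>>', '<<nl9hg>>', '<<xld>>', '<<t>>']

Matches: at [1:10] → '<<94o0h>>'; at [11:20] → '<<nl9hg>>'; at [21:28] → '<<xld>>'; at [33:38] → '<<t>>'.
No capturing groups, so `findall` returns the 4 full match strings.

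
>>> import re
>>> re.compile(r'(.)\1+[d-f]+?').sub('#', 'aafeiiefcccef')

A backreference is literal: `\1` must see the identical characters the first group matched.
Matches: at [0:3] → 'aaf'; at [4:7] → 'iie'; at [8:12] → 'ccce'.
Every occurrence is swapped for '#'.

'#e#f#f'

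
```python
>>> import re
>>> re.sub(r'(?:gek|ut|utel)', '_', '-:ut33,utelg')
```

'-:_33,_elg'

The regex engine tests alternatives in the order written; an earlier branch that matches wins even if a later one would match more.
Matches: at [2:4] → 'ut'; at [7:9] → 'ut'.
Each match is replaced by '_'.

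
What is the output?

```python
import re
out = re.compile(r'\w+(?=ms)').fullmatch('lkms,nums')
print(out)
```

None

For `fullmatch`, every character of the input must be accounted for by the pattern.
Here the string isn't matched end-to-end, so the call returns None.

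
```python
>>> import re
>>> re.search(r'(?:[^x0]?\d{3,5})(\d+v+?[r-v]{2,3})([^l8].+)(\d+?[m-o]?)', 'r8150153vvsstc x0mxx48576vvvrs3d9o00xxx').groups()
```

('53vvss', 'tc x0mxx48576vvvrs3d9o0', '0')

Pattern: optionally any character except [x0], then 3 to 5 of a digit (non-capturing group); then one or more of a digit, then one or more of the literal 'v' (lazy), then 2 to 3 of a character in [r-v] (captured); then any character except [l8], then one or more of any character (captured); then one or more of a digit (lazy), then optionally a character in [m-o] (captured).
The `?` after the quantifier makes it lazy — it takes as little as possible before letting the rest of the pattern try.
Unlike `match`, `search` isn't anchored — it looks for the pattern anywhere in the string.
The match spans [0:36] → 'r8150153vvsstc x0mxx48576vvvrs3d9o00'.
Captured: group 1 = '53vvss', group 2 = 'tc x0mxx48576vvvrs3d9o0', group 3 = '0'.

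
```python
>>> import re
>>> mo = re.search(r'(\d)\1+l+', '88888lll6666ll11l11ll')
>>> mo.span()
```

(0, 8)

`\1` has to match the exact text group 1 already captured.
`re.search` tries every starting position until one works.
The match spans [0:8] → '88888lll'.
Captured: group 1 = '8'.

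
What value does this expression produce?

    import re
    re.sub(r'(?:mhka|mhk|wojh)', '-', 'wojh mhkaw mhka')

The regex engine tests alternatives in the order written; an earlier branch that matches wins even if a later one would match more.
Matches: at [0:4] → 'wojh'; at [5:9] → 'mhka'; at [11:15] → 'mhka'.
Each match is replaced by '-'.

'- -w -'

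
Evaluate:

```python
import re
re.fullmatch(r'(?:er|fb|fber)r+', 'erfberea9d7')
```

None

`re.fullmatch` is like wrapping the pattern in `^…$` (in single-line mode).
Here there's no way to consume every character, so the call returns None.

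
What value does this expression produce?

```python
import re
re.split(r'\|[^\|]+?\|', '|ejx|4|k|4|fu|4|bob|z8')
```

Matches to split on: at [0:5] → '|ejx|'; at [6:9] → '|k|'; at [10:14] → '|fu|'; at [15:20] → '|bob|'.
Splitting on the pattern gives 5 pieces.

['', '4', '4', '4', 'z8']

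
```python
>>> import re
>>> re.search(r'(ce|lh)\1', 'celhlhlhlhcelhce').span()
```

(2, 6)

`\1` is not a pattern — it's the concrete string captured by group 1, re-applied verbatim.
`search` walks the string left to right and returns the first match it finds.
The match spans [2:6] → 'lhlh'.
Captured: group 1 = 'lh'.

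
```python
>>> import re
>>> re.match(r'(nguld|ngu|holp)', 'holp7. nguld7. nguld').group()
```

'holp'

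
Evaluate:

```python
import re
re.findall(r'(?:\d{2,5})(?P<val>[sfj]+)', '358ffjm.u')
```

The pattern matches 2 to 5 of a digit (non-capturing group); then one or more of one of [sfj] (captured as 'val').
Matches: at [0:6] match '358ffj', group 1 = 'ffj'.
With a single group, `findall` returns only what that group captured — 1 item.

['ffj']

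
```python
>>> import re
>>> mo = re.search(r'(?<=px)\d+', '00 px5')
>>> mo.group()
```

Lookahead/lookbehind check context without consuming it, so the matched span excludes the asserted characters.
The match spans [5:6] → '5'.

'5'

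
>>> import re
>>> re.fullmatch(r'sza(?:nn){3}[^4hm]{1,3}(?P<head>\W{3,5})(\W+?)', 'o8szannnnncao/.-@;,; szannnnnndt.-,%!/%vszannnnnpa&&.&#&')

`fullmatch` succeeds only if the pattern covers the string from start to end.
Here the pattern can't cover the whole string, so the call returns None.

None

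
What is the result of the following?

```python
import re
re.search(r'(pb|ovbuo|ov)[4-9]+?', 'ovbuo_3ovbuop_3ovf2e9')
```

None

`re.search` scans for the first position where the pattern succeeds.
Here nothing in the string fits, so the call returns None.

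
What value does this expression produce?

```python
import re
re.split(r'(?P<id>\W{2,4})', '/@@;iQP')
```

The pattern matches 2 to 4 of a non-word character (captured as 'id').
`re.split` interleaves the captured-group text with the surrounding fragments.

['', '/@@;', 'iQP']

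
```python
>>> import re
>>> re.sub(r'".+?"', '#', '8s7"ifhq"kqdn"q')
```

'8s7#kqdn"q'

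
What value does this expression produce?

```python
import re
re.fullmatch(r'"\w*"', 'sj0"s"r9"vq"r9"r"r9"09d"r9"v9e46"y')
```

`re.fullmatch` is like wrapping the pattern in `^…$` (in single-line mode).
Here the string isn't matched end-to-end, so the call returns None.

None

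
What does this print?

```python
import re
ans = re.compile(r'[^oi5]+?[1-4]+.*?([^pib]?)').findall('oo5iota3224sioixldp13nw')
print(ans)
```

['s', 'n']

A `+?`/`*?`/`{m,n}?` starts at its minimum and grows only as far as needed for what follows to match.
Because there's exactly one group, `findall` drops the full match and keeps group 1 from each hit.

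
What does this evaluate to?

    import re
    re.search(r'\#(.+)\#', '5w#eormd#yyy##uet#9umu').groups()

('eormd#yyy##uet',)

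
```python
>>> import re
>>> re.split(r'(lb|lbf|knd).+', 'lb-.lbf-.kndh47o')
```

Because the pattern has a capturing group, `split` also inserts each captured text between the pieces.

['', 'lb', '']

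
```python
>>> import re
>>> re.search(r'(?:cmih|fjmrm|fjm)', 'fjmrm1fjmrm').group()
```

'fjmrm'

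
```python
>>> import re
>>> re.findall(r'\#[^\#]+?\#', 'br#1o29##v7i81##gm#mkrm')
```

['#1o29#', '#v7i81#', '#gm#']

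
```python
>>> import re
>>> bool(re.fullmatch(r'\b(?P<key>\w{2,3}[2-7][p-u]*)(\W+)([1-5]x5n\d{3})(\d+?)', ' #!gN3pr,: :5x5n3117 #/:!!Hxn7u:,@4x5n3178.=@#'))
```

The pattern matches a word boundary (`\b`, zero-width); then 2 to 3 of a word character, then a character in [2-7], then zero or more of a character in [p-u] (captured as 'key'); then one or more of a non-word character (captured); then a character in [1-5], then the literal 'x5n', then exactly 3 of a digit (captured); then one or more of a digit (lazy) (captured).
`fullmatch` succeeds only if the pattern covers the string from start to end.
Here the pattern can't cover the whole string, so the call returns None, and `bool(None)` is False.

False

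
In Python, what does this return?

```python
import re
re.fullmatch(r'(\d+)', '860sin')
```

None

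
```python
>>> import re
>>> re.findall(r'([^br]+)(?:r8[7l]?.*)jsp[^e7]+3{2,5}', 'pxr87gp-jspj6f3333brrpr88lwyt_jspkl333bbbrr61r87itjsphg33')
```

Pattern: one or more of any character except [br] (captured); then the literal 'r8', then optionally one of [7l], then zero or more of any character (non-capturing group); then the literal 'jsp', then one or more of any character except [e7], then 2 to 5 of the literal '3'.
Scanning left to right: at [0:57] match 'pxr87gp-jspj6f3333brrpr88lwyt_jspkl333bbbrr61r87itjsphg33', group 1 = 'px'.
Because there's exactly one group, `findall` drops the full match and keeps group 1 from the one hit.

['px']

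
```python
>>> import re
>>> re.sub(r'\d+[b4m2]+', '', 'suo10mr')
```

The pattern matches one or more of a digit; then one or more of one of [b4m2].
Matches: at [3:6] → '10m'.
Each match is replaced by ''.

'suor'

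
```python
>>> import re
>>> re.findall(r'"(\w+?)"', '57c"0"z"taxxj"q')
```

['0', 'taxxj']

Scanning left to right: at [3:6] match '"0"', group 1 = '0'; at [7:14] match '"taxxj"', group 1 = 'taxxj'.
Because there's exactly one group, `findall` drops the full match and keeps group 1 from each hit.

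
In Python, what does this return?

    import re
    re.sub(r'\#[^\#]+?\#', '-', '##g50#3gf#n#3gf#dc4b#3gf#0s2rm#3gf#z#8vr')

Every occurrence is swapped for '-'.

'#-3gf-3gf-3gf-3gf-8vr'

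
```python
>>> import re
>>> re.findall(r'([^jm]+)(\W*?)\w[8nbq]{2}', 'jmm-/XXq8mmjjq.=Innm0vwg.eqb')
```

2 groups means each result is a tuple of 2 captured strings — 3 here.

[('-/X', ''), ('q.=', ''), ('0vwg.', '')]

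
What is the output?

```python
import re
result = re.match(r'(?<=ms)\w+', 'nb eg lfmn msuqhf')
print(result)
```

`re.match` won't scan ahead — the pattern has to work from the very first character.
Here the pattern fails at index 0, so the call returns None.

None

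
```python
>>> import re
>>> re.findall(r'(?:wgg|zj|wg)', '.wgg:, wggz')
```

['wgg', 'wgg']

`|` is ordered: at each position the engine commits to the first alternative that works.
Walking the string: at [1:4] → 'wgg'; at [7:10] → 'wgg'.
With no groups in the pattern, `findall` gives back each whole match — 2 here.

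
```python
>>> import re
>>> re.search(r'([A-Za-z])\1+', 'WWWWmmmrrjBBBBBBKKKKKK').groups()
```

The backreference `\1` re-matches whatever the first group consumed, character for character.
`re.search` scans for the first position where the pattern succeeds.
The match spans [0:4] → 'WWWW'.
Captured: group 1 = 'W'.

('W',)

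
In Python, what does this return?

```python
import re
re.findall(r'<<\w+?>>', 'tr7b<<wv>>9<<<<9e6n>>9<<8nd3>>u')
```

['<<wv>>', '<<9e6n>>', '<<8nd3>>']

Since nothing is captured, `findall` lists the 3 matched substrings directly.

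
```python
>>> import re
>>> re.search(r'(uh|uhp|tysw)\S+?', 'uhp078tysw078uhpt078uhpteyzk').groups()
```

Alternation tries branches left to right and keeps the first one that lets the overall match succeed at that position.
Unlike `match`, `search` isn't anchored — it looks for the pattern anywhere in the string.
The match spans [0:3] → 'uhp'.
Captured: group 1 = 'uh'.

('uh',)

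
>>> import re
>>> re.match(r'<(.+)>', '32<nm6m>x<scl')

None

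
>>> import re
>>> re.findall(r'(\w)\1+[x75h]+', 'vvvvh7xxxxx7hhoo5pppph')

`\1` has to match the exact text group 1 already captured.
Walking the string: at [0:14] match 'vvvvh7xxxxx7hh', group 1 = 'v'; at [14:17] match 'oo5', group 1 = 'o'; at [17:22] match 'pppph', group 1 = 'p'.
`findall` collects group 1 from each match (3 total).

['v', 'o', 'p']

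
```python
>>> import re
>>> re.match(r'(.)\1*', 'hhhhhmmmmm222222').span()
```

(0, 5)

A backreference is literal: `\1` must see the identical characters the first group matched.
With `match`, the pattern is implicitly anchored at the beginning.
The match spans [0:5] → 'hhhhh'.
Captured: group 1 = 'h'.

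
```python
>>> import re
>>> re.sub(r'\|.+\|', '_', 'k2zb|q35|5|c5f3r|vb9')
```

`sub` substitutes '_' at each match site.

'k2zb_vb9'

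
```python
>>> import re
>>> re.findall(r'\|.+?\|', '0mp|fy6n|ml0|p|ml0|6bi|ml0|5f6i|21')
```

['|fy6n|', '|p|', '|6bi|', '|5f6i|']

Because the quantifier is non-greedy, it stops expanding at the earliest point where the rest of the pattern can succeed.
Walking the string: at [3:9] → '|fy6n|'; at [12:15] → '|p|'; at [18:23] → '|6bi|'; at [26:32] → '|5f6i|'.
With no groups in the pattern, `findall` gives back each whole match — 4 here.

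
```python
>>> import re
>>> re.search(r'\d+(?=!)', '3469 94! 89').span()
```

(5, 7)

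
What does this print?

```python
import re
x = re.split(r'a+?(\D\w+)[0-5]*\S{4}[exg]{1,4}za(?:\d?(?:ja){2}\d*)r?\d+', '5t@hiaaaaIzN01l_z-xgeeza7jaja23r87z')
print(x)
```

A `+?`/`*?`/`{m,n}?` starts at its minimum and grows only as far as needed for what follows to match.
With a capturing group present, the delimiter's captured portion is kept in the result list.

['5t@hi', 'aaaIzN01l_z', 'z']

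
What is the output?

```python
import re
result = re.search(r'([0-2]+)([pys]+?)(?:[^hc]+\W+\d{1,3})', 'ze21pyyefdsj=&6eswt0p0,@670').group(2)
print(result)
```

p

Pattern: one or more of a character in [0-2] (captured); then one or more of one of [pys] (lazy) (captured); then one or more of any character except [hc], then one or more of a non-word character, then 1 to 3 of a digit (non-capturing group).
`re.search` tries every starting position until one works.
The match spans [2:27] → '21pyyefdsj=&6eswt0p0,@670'.
Captured: group 1 = '21', group 2 = 'p'.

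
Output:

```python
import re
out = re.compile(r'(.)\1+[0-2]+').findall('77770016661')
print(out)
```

['7', '6']

A backreference is literal: `\1` must see the identical characters the first group matched.
`findall` collects group 1 from each match (2 total).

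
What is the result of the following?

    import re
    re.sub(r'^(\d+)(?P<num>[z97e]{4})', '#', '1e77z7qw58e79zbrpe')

Every occurrence is swapped for '#'.

'#7qw58e79zbrpe'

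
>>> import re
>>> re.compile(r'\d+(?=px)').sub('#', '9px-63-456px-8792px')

Lookahead/lookbehind check context without consuming it, so the matched span excludes the asserted characters.
Matches: at [0:1] → '9'; at [7:10] → '456'; at [13:17] → '8792'.
Every occurrence is swapped for '#'.

'#px-63-#px-#px'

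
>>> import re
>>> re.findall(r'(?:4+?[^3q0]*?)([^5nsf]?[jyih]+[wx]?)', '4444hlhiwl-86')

['4h']

With the lazy modifier that quantifier settles for the fewest repetitions that let the rest of the pattern succeed (the atoms after it are unaffected and can still be greedy).
Because there's exactly one group, `findall` drops the full match and keeps group 1 from the one hit.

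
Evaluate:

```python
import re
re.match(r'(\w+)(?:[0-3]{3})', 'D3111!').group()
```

'D3111'

This matches one or more of a word character (captured); then exactly 3 of a character in [0-3] (non-capturing group).
`re.match` only tries the pattern at the start of the string.
The match spans [0:5] → 'D3111'.
Captured: group 1 = 'D3'.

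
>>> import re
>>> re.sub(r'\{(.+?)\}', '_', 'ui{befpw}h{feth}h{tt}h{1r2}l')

'ui_h_h_h_l'

With the lazy modifier that quantifier settles for the fewest repetitions that let the rest of the pattern succeed (the atoms after it are unaffected and can still be greedy).
Each match is replaced by '_'.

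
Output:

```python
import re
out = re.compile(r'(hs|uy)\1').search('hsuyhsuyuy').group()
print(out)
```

After group 1 captures some text, `\1` only succeeds where that same text appears again.
The match spans [6:10] → 'uyuy'.

uyuy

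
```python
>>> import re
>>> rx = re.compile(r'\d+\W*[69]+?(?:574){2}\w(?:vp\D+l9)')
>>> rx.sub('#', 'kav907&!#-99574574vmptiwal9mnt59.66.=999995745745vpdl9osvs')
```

Every occurrence is swapped for '#'.

'kav907&!#-99574574vmptiwal9mnt59.#osvs'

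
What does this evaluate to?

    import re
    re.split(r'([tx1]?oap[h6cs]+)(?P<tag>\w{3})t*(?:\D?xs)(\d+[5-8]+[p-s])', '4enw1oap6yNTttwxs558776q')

['4enw', '1oap6', 'yNT', '558776q', '']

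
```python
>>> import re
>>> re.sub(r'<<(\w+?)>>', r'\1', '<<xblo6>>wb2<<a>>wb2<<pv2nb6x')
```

'xblo6wb2awb2<<pv2nb6x'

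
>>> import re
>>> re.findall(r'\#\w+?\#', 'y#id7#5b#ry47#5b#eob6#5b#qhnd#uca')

['#id7#', '#ry47#', '#eob6#', '#qhnd#']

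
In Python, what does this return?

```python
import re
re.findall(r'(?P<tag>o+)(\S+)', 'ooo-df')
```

[('ooo', '-df')]

The pattern matches one or more of a literal 'o' (captured as 'tag'); then one or more of a non-whitespace character (captured).
Scanning left to right: at [0:6] match 'ooo-df', groups = ('ooo', '-df').
With 2 capturing groups, `findall` returns a 2-tuple per match.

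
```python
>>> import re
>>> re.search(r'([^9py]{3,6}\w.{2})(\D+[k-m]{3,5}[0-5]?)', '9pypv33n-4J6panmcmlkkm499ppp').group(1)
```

'v33n-4J6p'

This matches 3 to 6 of any character except [9py], then a word character, then exactly 2 of any character (captured); then one or more of a non-digit, then 3 to 5 of a character in [k-m], then optionally a character in [0-5] (captured).
`search` walks the string left to right and returns the first match it finds.
The match spans [4:23] → 'v33n-4J6panmcmlkkm4'.
Captured: group 1 = 'v33n-4J6p', group 2 = 'anmcmlkkm4'.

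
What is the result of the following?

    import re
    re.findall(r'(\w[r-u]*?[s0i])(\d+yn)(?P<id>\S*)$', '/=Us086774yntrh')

[('Us', '086774yn', 'trh')]

The pattern matches a word character, then zero or more of a character in [r-u] (lazy), then one of [s0i] (captured); then one or more of a digit, then the literal 'yn' (captured); then zero or more of a non-whitespace character (captured as 'id'); then anchored at the end.
With 3 capturing groups, `findall` returns a 3-tuple per match.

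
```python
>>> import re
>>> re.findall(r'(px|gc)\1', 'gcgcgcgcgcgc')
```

['gc', 'gc', 'gc']

The backreference `\1` re-matches whatever the first group consumed, character for character.
Matches: at [0:4] match 'gcgc', group 1 = 'gc'; at [4:8] match 'gcgc', group 1 = 'gc'; at [8:12] match 'gcgc', group 1 = 'gc'.
`findall` collects group 1 from each match (3 total).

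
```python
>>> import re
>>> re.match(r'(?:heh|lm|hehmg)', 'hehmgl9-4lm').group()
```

Alternation tries branches left to right and keeps the first one that lets the overall match succeed at that position.
`re.match` only tries the pattern at the start of the string.
The match spans [0:3] → 'heh'.

'heh'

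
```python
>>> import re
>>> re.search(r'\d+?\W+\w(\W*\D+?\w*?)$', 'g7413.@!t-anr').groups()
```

('-anr',)

This matches one or more of a digit (lazy), then one or more of a non-word character, then a word character; then zero or more of a non-word character, then one or more of a non-digit (lazy), then zero or more of a word character (lazy) (captured); then anchored at the end.
`re.search` tries every starting position until one works.
The match spans [1:13] → '7413.@!t-anr'.
Captured: group 1 = '-anr'.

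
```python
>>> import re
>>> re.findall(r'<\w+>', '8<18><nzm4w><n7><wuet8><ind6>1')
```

['<18>', '<nzm4w>', '<n7>', '<wuet8>', '<ind6>']

Scanning left to right: at [1:5] → '<18>'; at [5:12] → '<nzm4w>'; at [12:16] → '<n7>'; at [16:23] → '<wuet8>'; at [23:29] → '<ind6>'.
`findall` yields the raw match text (5 of them) because the pattern has no groups.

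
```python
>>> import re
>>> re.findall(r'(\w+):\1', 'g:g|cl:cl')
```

['g', 'cl']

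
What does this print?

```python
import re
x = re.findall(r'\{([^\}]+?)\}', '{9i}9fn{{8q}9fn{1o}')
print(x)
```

['9i', '{8q', '1o']

One capturing group, so `findall` returns just the captured substring from each match — 3 in all.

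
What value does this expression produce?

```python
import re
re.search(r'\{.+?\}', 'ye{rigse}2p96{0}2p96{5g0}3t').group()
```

'{rigse}'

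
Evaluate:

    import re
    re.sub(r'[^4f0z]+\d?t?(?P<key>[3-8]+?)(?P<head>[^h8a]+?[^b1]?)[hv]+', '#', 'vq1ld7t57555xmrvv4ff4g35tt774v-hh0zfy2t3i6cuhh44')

'#-hh0zf#44'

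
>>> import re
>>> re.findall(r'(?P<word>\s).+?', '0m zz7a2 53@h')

The pattern matches whitespace (captured as 'word'); then one or more of any character (lazy).
Because the quantifier is non-greedy, it stops expanding at the earliest point where the rest of the pattern can succeed.
Scanning left to right: at [2:4] match ' z', group 1 = ' '; at [8:10] match ' 5', group 1 = ' '.
One capturing group, so `findall` returns just the captured substring from each match — 2 in all.

[' ', ' ']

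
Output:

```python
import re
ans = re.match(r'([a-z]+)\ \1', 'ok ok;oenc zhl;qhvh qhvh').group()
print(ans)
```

With `match`, the pattern is implicitly anchored at the beginning.
The match spans [0:5] → 'ok ok'.

ok ok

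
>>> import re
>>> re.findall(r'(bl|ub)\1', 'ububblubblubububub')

['ub', 'ub', 'ub']

`\1` is not a pattern — it's the concrete string captured by group 1, re-applied verbatim.
Matches: at [0:4] match 'ubub', group 1 = 'ub'; at [10:14] match 'ubub', group 1 = 'ub'; at [14:18] match 'ubub', group 1 = 'ub'.
Because there's exactly one group, `findall` drops the full match and keeps group 1 from each hit.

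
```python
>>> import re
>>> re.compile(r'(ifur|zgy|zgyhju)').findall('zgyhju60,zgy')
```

`|` is ordered: at each position the engine commits to the first alternative that works.
Walking the string: at [0:3] match 'zgy', group 1 = 'zgy'; at [9:12] match 'zgy', group 1 = 'zgy'.
Because there's exactly one group, `findall` drops the full match and keeps group 1 from each hit.

['zgy', 'zgy']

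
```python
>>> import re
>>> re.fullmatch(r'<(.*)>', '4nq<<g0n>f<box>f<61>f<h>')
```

None

`fullmatch` succeeds only if the pattern covers the string from start to end.
Here there's no way to consume every character, so the call returns None.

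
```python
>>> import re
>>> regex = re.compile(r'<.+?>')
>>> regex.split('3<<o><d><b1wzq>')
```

Matches to split on: at [1:5] → '<<o>'; at [5:8] → '<d>'; at [8:15] → '<b1wzq>'.
Each match becomes a cut point; 4 segments remain.

['3', '', '', '']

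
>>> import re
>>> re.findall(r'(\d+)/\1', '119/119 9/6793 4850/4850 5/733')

['119', '4850']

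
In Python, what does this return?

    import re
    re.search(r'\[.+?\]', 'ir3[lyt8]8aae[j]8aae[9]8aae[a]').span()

(3, 9)

Lazy quantifiers expand one character at a time until the remainder of the pattern can match.
The match spans [3:9] → '[lyt8]'.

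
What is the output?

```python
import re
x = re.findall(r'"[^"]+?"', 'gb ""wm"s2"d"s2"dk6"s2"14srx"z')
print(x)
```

Scanning left to right: at [4:8] → '"wm"'; at [10:13] → '"d"'; at [15:20] → '"dk6"'; at [22:29] → '"14srx"'.
With no groups in the pattern, `findall` gives back each whole match — 4 here.

['"wm"', '"d"', '"dk6"', '"14srx"']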